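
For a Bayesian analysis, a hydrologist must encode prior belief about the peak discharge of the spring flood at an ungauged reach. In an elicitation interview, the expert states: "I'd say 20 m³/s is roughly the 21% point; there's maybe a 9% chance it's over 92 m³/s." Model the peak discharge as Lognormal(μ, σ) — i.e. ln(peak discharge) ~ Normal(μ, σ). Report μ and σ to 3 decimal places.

μ ≈ 3.569, σ ≈ 0.711

If T ~ Lognormal(μ,σ) then ln T ~ Normal(μ,σ), so the p-quantile of ln T is μ + z_p·σ.
ln(20) = 2.996 and ln(92) = 4.522; z_{0.21} = -0.8064, z_{0.91} = 1.341.
σ = (4.522 − 2.996)/(1.341 − (-0.8064)) = 0.711.
μ = 2.996 − (-0.8064)·0.711 = 3.569.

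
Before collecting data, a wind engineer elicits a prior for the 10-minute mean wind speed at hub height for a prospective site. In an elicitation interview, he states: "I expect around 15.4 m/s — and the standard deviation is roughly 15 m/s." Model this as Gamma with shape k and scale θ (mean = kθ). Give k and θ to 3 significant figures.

For Gamma(k, scale θ): mean = kθ, variance = kθ², so CV = 1/√k.
CV = SD/mean = 15/15.4 = 0.974, hence k = 1/CV² = 1.05.
Then θ = mean/k = 15.4/1.05 = 14.6.

k ≈ 1.05, θ ≈ 14.6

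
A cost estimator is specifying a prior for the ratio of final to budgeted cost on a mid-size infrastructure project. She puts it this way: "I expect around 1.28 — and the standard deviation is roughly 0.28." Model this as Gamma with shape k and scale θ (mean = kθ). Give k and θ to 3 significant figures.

k ≈ 20.9, θ ≈ 0.0613

For Gamma(k, scale θ): mean = kθ, variance = kθ², so CV = 1/√k.
CV = SD/mean = 0.28/1.28 = 0.2188, hence k = 1/CV² = 20.9.
Then θ = mean/k = 1.28/20.9 = 0.0613.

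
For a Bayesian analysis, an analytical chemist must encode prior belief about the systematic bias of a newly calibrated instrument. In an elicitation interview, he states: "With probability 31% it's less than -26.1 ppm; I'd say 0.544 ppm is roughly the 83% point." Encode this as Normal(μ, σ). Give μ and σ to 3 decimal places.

The p-quantile of Normal(μ,σ) is μ + z_p·σ, with z_{0.31} = -0.4959 and z_{0.83} = 0.9542.
Eliminate σ: μ = (z₂·x₁ − z₁·x₂)/(z₂ − z₁) = (0.9542·-26.1 − (-0.4959)·0.544)/1.45 = -16.989.
Then σ = (x₂ − x₁)/(z₂ − z₁) = (0.544 − -26.1)/1.45 = 18.375.

μ = -16.989, σ = 18.375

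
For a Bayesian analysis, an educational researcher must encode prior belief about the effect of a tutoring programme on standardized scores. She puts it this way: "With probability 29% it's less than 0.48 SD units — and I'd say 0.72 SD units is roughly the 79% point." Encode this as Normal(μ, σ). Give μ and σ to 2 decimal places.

μ = 0.58, σ = 0.18

The p-quantile of Normal(μ,σ) is μ + z_p·σ, with z_{0.29} = -0.5534 and z_{0.79} = 0.8064.
Eliminate σ: μ = (z₂·x₁ − z₁·x₂)/(z₂ − z₁) = (0.8064·0.48 − (-0.5534)·0.72)/1.36 = 0.58.
Then σ = (x₂ − x₁)/(z₂ − z₁) = (0.72 − 0.48)/1.36 = 0.18.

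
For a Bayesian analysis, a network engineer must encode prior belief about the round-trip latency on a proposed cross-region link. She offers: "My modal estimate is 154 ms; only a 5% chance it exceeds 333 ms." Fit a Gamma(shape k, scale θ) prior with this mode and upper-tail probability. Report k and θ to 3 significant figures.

Gamma(k,θ) with k>1 has mode (k−1)θ, so θ = 154/(k−1).
Need P(X < 333) = 0.95 with θ tied to k this way. Start at k = 2, θ = 154: P(X<333) ≈ 0.636.
Too low — raise k to concentrate. Iterating converges to k ≈ 5.63.
Then θ = 154/(5.63−1) ≈ 33.2.

k ≈ 5.63, θ ≈ 33.2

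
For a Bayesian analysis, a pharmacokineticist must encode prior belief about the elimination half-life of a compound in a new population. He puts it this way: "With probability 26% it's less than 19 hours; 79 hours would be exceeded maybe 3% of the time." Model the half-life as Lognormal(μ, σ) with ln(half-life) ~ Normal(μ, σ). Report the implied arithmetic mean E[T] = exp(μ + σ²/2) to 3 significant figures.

If T ~ Lognormal(μ,σ) then ln T ~ Normal(μ,σ), so the p-quantile of ln T is μ + z_p·σ.
ln(19) = 2.944 and ln(79) = 4.369; z_{0.26} = -0.6433, z_{0.97} = 1.881.
σ = (4.369 − 2.944)/(1.881 − (-0.6433)) = 0.565.
μ = 2.944 − (-0.6433)·0.565 = 3.308.
E[T] = exp(μ + σ²/2) = exp(3.308 + 0.1594) = 32 hours.

E[T] ≈ 32 hours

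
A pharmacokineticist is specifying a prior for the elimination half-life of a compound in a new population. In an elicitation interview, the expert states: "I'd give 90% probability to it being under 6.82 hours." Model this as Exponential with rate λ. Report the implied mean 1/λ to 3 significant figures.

P(T < 6.82) = 1 − e^(−λ·6.82) = 0.9, so λ = −ln(1−0.9)/6.82 = −ln(0.1)/6.82 = 0.338.
Mean = 1/λ = 2.96 hours.

mean ≈ 2.96 hours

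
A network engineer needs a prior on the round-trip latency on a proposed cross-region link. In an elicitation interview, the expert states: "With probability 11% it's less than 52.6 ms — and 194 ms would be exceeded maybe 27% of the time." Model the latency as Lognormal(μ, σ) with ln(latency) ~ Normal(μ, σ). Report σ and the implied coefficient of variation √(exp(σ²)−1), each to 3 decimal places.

If T ~ Lognormal(μ,σ) then ln T ~ Normal(μ,σ), so the p-quantile of ln T is μ + z_p·σ.
ln(52.6) = 3.963 and ln(194) = 5.268; z_{0.11} = -1.227, z_{0.73} = 0.6128.
σ = (5.268 − 3.963)/(0.6128 − (-1.227)) = 0.710.
μ = 3.963 − (-1.227)·0.710 = 4.833.
CV = √(exp(σ²)−1) = √(exp(0.5035)−1) = 0.809.

σ ≈ 0.710, CV ≈ 0.809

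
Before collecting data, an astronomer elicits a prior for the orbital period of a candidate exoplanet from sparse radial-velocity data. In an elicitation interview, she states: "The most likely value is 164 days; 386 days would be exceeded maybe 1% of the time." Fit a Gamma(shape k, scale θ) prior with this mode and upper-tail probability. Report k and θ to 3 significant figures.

k ≈ 7.49, θ ≈ 25.3

Gamma(k,θ) with k>1 has mode (k−1)θ, so θ = 164/(k−1).
Need P(X < 386) = 0.99 with θ tied to k this way. Start at k = 2, θ = 164: P(X<386) ≈ 0.681.
Too low — raise k to concentrate. Iterating converges to k ≈ 7.49.
Then θ = 164/(7.49−1) ≈ 25.3.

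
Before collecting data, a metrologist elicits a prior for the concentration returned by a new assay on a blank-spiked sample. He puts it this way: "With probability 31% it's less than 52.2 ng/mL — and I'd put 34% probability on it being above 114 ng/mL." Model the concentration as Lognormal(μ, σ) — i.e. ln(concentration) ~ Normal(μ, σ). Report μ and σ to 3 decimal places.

μ ≈ 4.381, σ ≈ 0.860

If T ~ Lognormal(μ,σ) then ln T ~ Normal(μ,σ), so the p-quantile of ln T is μ + z_p·σ.
ln(52.2) = 3.955 and ln(114) = 4.736; z_{0.31} = -0.4959, z_{0.66} = 0.4125.
σ = (4.736 − 3.955)/(0.4125 − (-0.4959)) = 0.860.
μ = 3.955 − (-0.4959)·0.860 = 4.381.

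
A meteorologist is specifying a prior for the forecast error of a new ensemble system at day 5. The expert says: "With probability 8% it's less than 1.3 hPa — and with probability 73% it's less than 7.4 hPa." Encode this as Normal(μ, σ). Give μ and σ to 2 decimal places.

For Normal(μ,σ), the p-quantile is μ + z_p·σ. Here z_{0.08} = -1.405, z_{0.73} = 0.6128.
So 1.3 = μ − 1.405σ and 7.4 = μ + 0.6128σ.
Subtracting: σ = (7.4 − 1.3)/(0.6128 − (-1.405)) = 3.02.
Then μ = 1.3 − (-1.405)·3.02 = 5.55.

μ = 5.55, σ = 3.02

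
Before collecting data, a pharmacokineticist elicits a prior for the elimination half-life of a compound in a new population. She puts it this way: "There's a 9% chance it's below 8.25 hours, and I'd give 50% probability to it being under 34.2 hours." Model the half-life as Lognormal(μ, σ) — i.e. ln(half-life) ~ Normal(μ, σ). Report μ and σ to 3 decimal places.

If T ~ Lognormal(μ,σ) then ln T ~ Normal(μ,σ), so the p-quantile of ln T is μ + z_p·σ.
ln(8.25) = 2.11 and ln(34.2) = 3.532; z_{0.09} = -1.341, z_{0.5} = 0.
σ = (3.532 − 2.11)/(0 − (-1.341)) = 1.061.
μ = 2.11 − (-1.341)·1.061 = 3.532.

μ ≈ 3.532, σ ≈ 1.061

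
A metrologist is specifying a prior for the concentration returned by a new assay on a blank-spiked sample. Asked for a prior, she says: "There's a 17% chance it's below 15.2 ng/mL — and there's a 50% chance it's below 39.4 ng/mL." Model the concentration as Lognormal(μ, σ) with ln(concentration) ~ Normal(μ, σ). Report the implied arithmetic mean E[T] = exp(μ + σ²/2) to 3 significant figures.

E[T] ≈ 64.8 ng/mL

If T ~ Lognormal(μ,σ) then ln T ~ Normal(μ,σ), so the p-quantile of ln T is μ + z_p·σ.
ln(15.2) = 2.721 and ln(39.4) = 3.674; z_{0.17} = -0.9542, z_{0.5} = 0.
σ = (3.674 − 2.721)/(0 − (-0.9542)) = 0.998.
μ = 2.721 − (-0.9542)·0.998 = 3.674.
E[T] = exp(μ + σ²/2) = exp(3.674 + 0.4982) = 64.8 ng/mL.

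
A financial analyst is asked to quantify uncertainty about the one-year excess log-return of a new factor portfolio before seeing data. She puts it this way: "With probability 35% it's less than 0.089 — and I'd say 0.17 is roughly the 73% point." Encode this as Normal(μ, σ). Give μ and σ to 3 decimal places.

μ = 0.120, σ = 0.081

For Normal(μ,σ), the p-quantile is μ + z_p·σ. Here z_{0.35} = -0.3853, z_{0.73} = 0.6128.
So 0.089 = μ − 0.3853σ and 0.17 = μ + 0.6128σ.
Subtracting: σ = (0.17 − 0.089)/(0.6128 − (-0.3853)) = 0.081.
Then μ = 0.089 − (-0.3853)·0.081 = 0.120.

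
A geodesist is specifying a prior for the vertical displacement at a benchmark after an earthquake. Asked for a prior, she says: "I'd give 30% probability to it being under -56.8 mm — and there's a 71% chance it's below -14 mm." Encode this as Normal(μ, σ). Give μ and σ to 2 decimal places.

μ = -35.98, σ = 39.71

The p-quantile of Normal(μ,σ) is μ + z_p·σ, with z_{0.3} = -0.5244 and z_{0.71} = 0.5534.
Eliminate σ: μ = (z₂·x₁ − z₁·x₂)/(z₂ − z₁) = (0.5534·-56.8 − (-0.5244)·-14)/1.078 = -35.98.
Then σ = (x₂ − x₁)/(z₂ − z₁) = (-14 − -56.8)/1.078 = 39.71.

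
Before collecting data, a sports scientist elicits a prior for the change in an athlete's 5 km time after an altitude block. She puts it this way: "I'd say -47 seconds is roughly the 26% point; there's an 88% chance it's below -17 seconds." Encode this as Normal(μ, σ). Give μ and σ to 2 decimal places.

μ = -36.39, σ = 16.50

For Normal(μ,σ), the p-quantile is μ + z_p·σ. Here z_{0.26} = -0.6433, z_{0.88} = 1.175.
So -47 = μ − 0.6433σ and -17 = μ + 1.175σ.
Subtracting: σ = (-17 − -47)/(1.175 − (-0.6433)) = 16.50.
Then μ = -47 − (-0.6433)·16.50 = -36.39.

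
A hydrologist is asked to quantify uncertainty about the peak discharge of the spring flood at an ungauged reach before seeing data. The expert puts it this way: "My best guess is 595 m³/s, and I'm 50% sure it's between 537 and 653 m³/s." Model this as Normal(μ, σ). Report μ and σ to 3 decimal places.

A symmetric 50% interval runs μ ± z·σ with z = 0.6745.
Half-width = 58, so σ = 58/0.6745 = 85.991.
μ is the stated best guess, 595.000.

μ = 595.000, σ = 85.991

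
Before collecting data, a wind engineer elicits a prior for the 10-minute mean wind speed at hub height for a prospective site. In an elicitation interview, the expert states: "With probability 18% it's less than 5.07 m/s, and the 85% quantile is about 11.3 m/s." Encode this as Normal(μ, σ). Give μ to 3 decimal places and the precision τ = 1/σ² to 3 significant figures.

For Normal(μ,σ), the p-quantile is μ + z_p·σ. Here z_{0.18} = -0.9154, z_{0.85} = 1.036.
So 5.07 = μ − 0.9154σ and 11.3 = μ + 1.036σ.
Subtracting: σ = (11.3 − 5.07)/(1.036 − (-0.9154)) = 3.192.
Then μ = 5.07 − (-0.9154)·3.192 = 7.992.
Precision τ = 1/σ² = 1/3.192² = 0.0982.

μ = 7.992, τ = 0.0982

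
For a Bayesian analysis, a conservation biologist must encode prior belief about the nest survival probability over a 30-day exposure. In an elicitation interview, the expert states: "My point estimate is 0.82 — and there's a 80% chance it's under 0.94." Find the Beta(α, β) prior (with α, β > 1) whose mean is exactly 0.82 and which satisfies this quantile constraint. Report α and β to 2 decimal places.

α ≈ 5.77, β ≈ 1.27

With mean 0.82 fixed, write α = 0.82s, β = 0.18s where s = α+β.
Need P(θ < 0.94) = 0.8 under Beta(0.82s, 0.18s). Normal approximation: (q−m)/√(m(1−m)/s) ≈ z_{0.8} = 0.842, so s ≈ 0.82·0.18·(0.842)²/(0.94−0.82)² = 7.3.
At s = 7.3: P(θ<0.94) ≈ 0.806. Adjusting to match 0.8 gives s ≈ 7.03.
So α = 0.82·7.03 ≈ 5.77, β = 0.18·7.03 ≈ 1.27.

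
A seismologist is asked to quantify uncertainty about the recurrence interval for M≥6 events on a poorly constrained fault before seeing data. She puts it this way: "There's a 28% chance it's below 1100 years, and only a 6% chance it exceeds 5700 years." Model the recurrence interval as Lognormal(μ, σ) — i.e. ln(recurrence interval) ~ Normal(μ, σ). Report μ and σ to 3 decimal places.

If T ~ Lognormal(μ,σ) then ln T ~ Normal(μ,σ), so the p-quantile of ln T is μ + z_p·σ.
ln(1100) = 7.003 and ln(5700) = 8.648; z_{0.28} = -0.5828, z_{0.94} = 1.555.
σ = (8.648 − 7.003)/(1.555 − (-0.5828)) = 0.770.
μ = 7.003 − (-0.5828)·0.770 = 7.452.

μ ≈ 7.452, σ ≈ 0.770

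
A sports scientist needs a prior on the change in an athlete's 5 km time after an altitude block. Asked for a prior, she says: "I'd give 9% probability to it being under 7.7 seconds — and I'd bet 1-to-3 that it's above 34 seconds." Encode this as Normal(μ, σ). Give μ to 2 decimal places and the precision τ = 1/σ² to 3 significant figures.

μ = 25.20, τ = 0.00587

The p-quantile of Normal(μ,σ) is μ + z_p·σ, with z_{0.09} = -1.341 and z_{0.75} = 0.6745.
Eliminate σ: μ = (z₂·x₁ − z₁·x₂)/(z₂ − z₁) = (0.6745·7.7 − (-1.341)·34)/2.015 = 25.20.
Then σ = (x₂ − x₁)/(z₂ − z₁) = (34 − 7.7)/2.015 = 13.05.
Precision τ = 1/σ² = 1/13.05² = 0.00587.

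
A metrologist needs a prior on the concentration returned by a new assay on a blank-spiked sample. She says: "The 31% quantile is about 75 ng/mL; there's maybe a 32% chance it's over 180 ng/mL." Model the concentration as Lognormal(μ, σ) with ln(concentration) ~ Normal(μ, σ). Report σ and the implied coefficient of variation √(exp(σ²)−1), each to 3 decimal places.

σ ≈ 0.909, CV ≈ 1.133

If T ~ Lognormal(μ,σ) then ln T ~ Normal(μ,σ), so the p-quantile of ln T is μ + z_p·σ.
ln(75) = 4.317 and ln(180) = 5.193; z_{0.31} = -0.4959, z_{0.68} = 0.4677.
σ = (5.193 − 4.317)/(0.4677 − (-0.4959)) = 0.909.
μ = 4.317 − (-0.4959)·0.909 = 4.768.
CV = √(exp(σ²)−1) = √(exp(0.8255)−1) = 1.133.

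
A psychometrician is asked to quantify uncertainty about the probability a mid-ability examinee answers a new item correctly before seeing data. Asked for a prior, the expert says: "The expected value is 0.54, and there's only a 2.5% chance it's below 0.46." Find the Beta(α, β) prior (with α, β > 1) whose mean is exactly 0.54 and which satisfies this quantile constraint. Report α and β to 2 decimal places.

With mean 0.54 fixed, write α = 0.54s, β = 0.46s where s = α+β.
Need P(θ < 0.46) = 0.025 under Beta(0.54s, 0.46s). Normal approximation: (q−m)/√(m(1−m)/s) ≈ z_{0.025} = -1.96, so s ≈ 0.54·0.46·(-1.96)²/(0.46−0.54)² = 149.1.
At s = 149.1: P(θ<0.46) ≈ 0.025. Adjusting to match 0.025 gives s ≈ 149.57.
So α = 0.54·149.57 ≈ 80.77, β = 0.46·149.57 ≈ 68.80.

α ≈ 80.77, β ≈ 68.80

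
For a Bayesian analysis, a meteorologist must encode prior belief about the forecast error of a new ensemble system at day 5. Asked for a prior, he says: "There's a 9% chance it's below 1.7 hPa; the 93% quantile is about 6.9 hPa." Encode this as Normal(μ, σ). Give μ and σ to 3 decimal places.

The p-quantile of Normal(μ,σ) is μ + z_p·σ, with z_{0.09} = -1.341 and z_{0.93} = 1.476.
Eliminate σ: μ = (z₂·x₁ − z₁·x₂)/(z₂ − z₁) = (1.476·1.7 − (-1.341)·6.9)/2.817 = 4.175.
Then σ = (x₂ − x₁)/(z₂ − z₁) = (6.9 − 1.7)/2.817 = 1.846.

μ = 4.175, σ = 1.846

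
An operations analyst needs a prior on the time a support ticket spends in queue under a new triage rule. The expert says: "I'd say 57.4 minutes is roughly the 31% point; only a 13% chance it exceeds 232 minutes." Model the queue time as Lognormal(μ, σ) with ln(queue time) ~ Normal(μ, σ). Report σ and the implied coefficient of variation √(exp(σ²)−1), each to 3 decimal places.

σ ≈ 0.861, CV ≈ 1.048

If T ~ Lognormal(μ,σ) then ln T ~ Normal(μ,σ), so the p-quantile of ln T is μ + z_p·σ.
ln(57.4) = 4.05 and ln(232) = 5.447; z_{0.31} = -0.4959, z_{0.87} = 1.126.
σ = (5.447 − 4.05)/(1.126 − (-0.4959)) = 0.861.
μ = 4.05 − (-0.4959)·0.861 = 4.477.
CV = √(exp(σ²)−1) = √(exp(0.7413)−1) = 1.048.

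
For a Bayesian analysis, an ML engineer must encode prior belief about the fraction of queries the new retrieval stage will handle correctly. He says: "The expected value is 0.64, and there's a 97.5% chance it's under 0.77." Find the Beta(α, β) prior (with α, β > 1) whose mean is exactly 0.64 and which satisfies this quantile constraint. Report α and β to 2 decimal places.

α ≈ 29.79, β ≈ 16.76

With mean 0.64 fixed, write α = 0.64s, β = 0.36s where s = α+β.
Need P(θ < 0.77) = 0.975 under Beta(0.64s, 0.36s). Normal approximation: (q−m)/√(m(1−m)/s) ≈ z_{0.975} = 1.96, so s ≈ 0.64·0.36·(1.96)²/(0.77−0.64)² = 52.4.
At s = 52.4: P(θ<0.77) ≈ 0.981. Adjusting to match 0.975 gives s ≈ 46.55.
So α = 0.64·46.55 ≈ 29.79, β = 0.36·46.55 ≈ 16.76.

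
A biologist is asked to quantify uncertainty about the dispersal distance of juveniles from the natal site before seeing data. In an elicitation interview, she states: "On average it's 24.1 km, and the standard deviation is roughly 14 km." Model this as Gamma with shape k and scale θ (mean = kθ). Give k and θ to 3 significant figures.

k ≈ 2.96, θ ≈ 8.13

For Gamma(k, scale θ): mean = kθ, variance = kθ², so CV = 1/√k.
CV = SD/mean = 14/24.1 = 0.5809, hence k = 1/CV² = 2.96.
Then θ = mean/k = 24.1/2.96 = 8.13.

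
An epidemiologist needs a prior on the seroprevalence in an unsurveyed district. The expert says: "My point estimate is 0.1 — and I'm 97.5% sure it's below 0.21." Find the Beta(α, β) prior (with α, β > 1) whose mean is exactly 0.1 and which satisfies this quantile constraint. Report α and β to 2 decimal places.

α ≈ 3.92, β ≈ 35.24

With mean 0.1 fixed, write α = 0.1s, β = 0.9s where s = α+β.
Need P(θ < 0.21) = 0.975 under Beta(0.1s, 0.9s). Normal approximation: (q−m)/√(m(1−m)/s) ≈ z_{0.975} = 1.96, so s ≈ 0.1·0.9·(1.96)²/(0.21−0.1)² = 28.6.
At s = 28.6: P(θ<0.21) ≈ 0.957. Adjusting to match 0.975 gives s ≈ 39.16.
So α = 0.1·39.16 ≈ 3.92, β = 0.9·39.16 ≈ 35.24.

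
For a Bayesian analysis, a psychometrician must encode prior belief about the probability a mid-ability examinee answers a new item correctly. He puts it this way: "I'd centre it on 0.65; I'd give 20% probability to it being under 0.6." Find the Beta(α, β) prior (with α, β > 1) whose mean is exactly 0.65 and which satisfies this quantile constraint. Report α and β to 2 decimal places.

α ≈ 41.15, β ≈ 22.16

With mean 0.65 fixed, write α = 0.65s, β = 0.35s where s = α+β.
Need P(θ < 0.6) = 0.2 under Beta(0.65s, 0.35s). Normal approximation: (q−m)/√(m(1−m)/s) ≈ z_{0.2} = -0.842, so s ≈ 0.65·0.35·(-0.842)²/(0.6−0.65)² = 64.5.
At s = 64.5: P(θ<0.6) ≈ 0.198. Adjusting to match 0.2 gives s ≈ 63.31.
So α = 0.65·63.31 ≈ 41.15, β = 0.35·63.31 ≈ 22.16.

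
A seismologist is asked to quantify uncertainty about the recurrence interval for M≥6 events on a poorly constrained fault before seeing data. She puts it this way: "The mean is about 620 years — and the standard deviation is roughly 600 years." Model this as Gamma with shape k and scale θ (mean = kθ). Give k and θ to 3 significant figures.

k ≈ 1.07, θ ≈ 581

For Gamma(k, scale θ): mean = kθ, variance = kθ², so CV = 1/√k.
CV = SD/mean = 600/620 = 0.9677, hence k = 1/CV² = 1.07.
Then θ = mean/k = 620/1.07 = 581.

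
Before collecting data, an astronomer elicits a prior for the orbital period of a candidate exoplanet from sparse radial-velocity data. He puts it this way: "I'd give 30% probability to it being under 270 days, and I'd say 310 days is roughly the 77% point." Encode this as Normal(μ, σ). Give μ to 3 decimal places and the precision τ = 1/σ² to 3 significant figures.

The p-quantile of Normal(μ,σ) is μ + z_p·σ, with z_{0.3} = -0.5244 and z_{0.77} = 0.7388.
Eliminate σ: μ = (z₂·x₁ − z₁·x₂)/(z₂ − z₁) = (0.7388·270 − (-0.5244)·310)/1.263 = 286.605.
Then σ = (x₂ − x₁)/(z₂ − z₁) = (310 − 270)/1.263 = 31.664.
Precision τ = 1/σ² = 1/31.66² = 0.000997.

μ = 286.605, τ = 0.000997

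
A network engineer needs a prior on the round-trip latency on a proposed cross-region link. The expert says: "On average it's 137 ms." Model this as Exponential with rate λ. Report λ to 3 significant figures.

λ ≈ 0.0073

Exponential mean = 1/λ, so λ = 1/137.0 = 0.0073.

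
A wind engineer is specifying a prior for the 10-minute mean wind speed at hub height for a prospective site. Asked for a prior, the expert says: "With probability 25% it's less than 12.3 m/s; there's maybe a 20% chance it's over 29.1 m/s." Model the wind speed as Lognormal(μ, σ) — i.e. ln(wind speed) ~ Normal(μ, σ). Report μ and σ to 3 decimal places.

If T ~ Lognormal(μ,σ) then ln T ~ Normal(μ,σ), so the p-quantile of ln T is μ + z_p·σ.
ln(12.3) = 2.51 and ln(29.1) = 3.371; z_{0.25} = -0.6745, z_{0.8} = 0.8416.
σ = (3.371 − 2.51)/(0.8416 − (-0.6745)) = 0.568.
μ = 2.51 − (-0.6745)·0.568 = 2.893.

μ ≈ 2.893, σ ≈ 0.568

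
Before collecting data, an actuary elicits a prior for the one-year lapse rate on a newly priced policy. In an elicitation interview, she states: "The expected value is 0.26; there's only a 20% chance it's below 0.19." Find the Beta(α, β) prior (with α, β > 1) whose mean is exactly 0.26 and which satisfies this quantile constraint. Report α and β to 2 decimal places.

α ≈ 7.48, β ≈ 21.30

With mean 0.26 fixed, write α = 0.26s, β = 0.74s where s = α+β.
Need P(θ < 0.19) = 0.2 under Beta(0.26s, 0.74s). Normal approximation: (q−m)/√(m(1−m)/s) ≈ z_{0.2} = -0.842, so s ≈ 0.26·0.74·(-0.842)²/(0.19−0.26)² = 27.8.
At s = 27.8: P(θ<0.19) ≈ 0.205. Adjusting to match 0.2 gives s ≈ 28.78.
So α = 0.26·28.78 ≈ 7.48, β = 0.74·28.78 ≈ 21.30.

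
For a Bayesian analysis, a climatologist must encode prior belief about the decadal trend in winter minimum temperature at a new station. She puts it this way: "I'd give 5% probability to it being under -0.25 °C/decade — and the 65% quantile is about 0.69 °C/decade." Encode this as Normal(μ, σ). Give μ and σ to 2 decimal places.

μ = 0.51, σ = 0.46

The p-quantile of Normal(μ,σ) is μ + z_p·σ, with z_{0.05} = -1.645 and z_{0.65} = 0.3853.
Eliminate σ: μ = (z₂·x₁ − z₁·x₂)/(z₂ − z₁) = (0.3853·-0.25 − (-1.645)·0.69)/2.03 = 0.51.
Then σ = (x₂ − x₁)/(z₂ − z₁) = (0.69 − -0.25)/2.03 = 0.46.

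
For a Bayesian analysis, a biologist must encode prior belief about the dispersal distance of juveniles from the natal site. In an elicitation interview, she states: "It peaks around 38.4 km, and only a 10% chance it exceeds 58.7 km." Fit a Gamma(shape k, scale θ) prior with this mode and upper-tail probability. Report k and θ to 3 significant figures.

k ≈ 11.4, θ ≈ 3.71

Gamma(k,θ) with k>1 has mode (k−1)θ, so θ = 38.4/(k−1).
Need P(X < 58.7) = 0.9 with θ tied to k this way. Start at k = 2, θ = 38.4: P(X<58.7) ≈ 0.452.
Too low — raise k to concentrate. Iterating converges to k ≈ 11.4.
Then θ = 38.4/(11.4−1) ≈ 3.71.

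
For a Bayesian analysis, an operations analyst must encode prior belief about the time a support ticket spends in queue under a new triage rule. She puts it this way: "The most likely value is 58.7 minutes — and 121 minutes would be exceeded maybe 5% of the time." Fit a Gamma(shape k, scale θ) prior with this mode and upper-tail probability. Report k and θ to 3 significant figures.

k ≈ 6.29, θ ≈ 11.1

Gamma(k,θ) with k>1 has mode (k−1)θ, so θ = 58.7/(k−1).
Need P(X < 121) = 0.95 with θ tied to k this way. Start at k = 2, θ = 58.7: P(X<121) ≈ 0.610.
Too low — raise k to concentrate. Iterating converges to k ≈ 6.29.
Then θ = 58.7/(6.29−1) ≈ 11.1.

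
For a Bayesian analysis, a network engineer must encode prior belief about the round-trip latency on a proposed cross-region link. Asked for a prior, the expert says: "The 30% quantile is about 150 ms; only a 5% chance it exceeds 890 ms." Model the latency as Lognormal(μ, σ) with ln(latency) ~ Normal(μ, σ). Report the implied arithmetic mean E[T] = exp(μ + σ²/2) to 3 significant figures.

If T ~ Lognormal(μ,σ) then ln T ~ Normal(μ,σ), so the p-quantile of ln T is μ + z_p·σ.
ln(150) = 5.011 and ln(890) = 6.791; z_{0.3} = -0.5244, z_{0.95} = 1.645.
σ = (6.791 − 5.011)/(1.645 − (-0.5244)) = 0.821.
μ = 5.011 − (-0.5244)·0.821 = 5.441.
E[T] = exp(μ + σ²/2) = exp(5.441 + 0.3369) = 323 ms.

E[T] ≈ 323 ms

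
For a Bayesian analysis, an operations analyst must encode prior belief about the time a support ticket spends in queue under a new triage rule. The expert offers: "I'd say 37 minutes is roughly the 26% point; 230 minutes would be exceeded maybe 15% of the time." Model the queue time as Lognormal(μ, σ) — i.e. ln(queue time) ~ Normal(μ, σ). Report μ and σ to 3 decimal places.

μ ≈ 4.311, σ ≈ 1.088

If T ~ Lognormal(μ,σ) then ln T ~ Normal(μ,σ), so the p-quantile of ln T is μ + z_p·σ.
ln(37) = 3.611 and ln(230) = 5.438; z_{0.26} = -0.6433, z_{0.85} = 1.036.
σ = (5.438 − 3.611)/(1.036 − (-0.6433)) = 1.088.
μ = 3.611 − (-0.6433)·1.088 = 4.311.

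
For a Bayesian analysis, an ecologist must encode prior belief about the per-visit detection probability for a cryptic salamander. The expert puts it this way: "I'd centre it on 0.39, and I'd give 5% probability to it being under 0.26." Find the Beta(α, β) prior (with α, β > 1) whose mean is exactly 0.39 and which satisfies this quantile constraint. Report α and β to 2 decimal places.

α ≈ 13.70, β ≈ 21.43

With mean 0.39 fixed, write α = 0.39s, β = 0.61s where s = α+β.
Need P(θ < 0.26) = 0.05 under Beta(0.39s, 0.61s). Normal approximation: (q−m)/√(m(1−m)/s) ≈ z_{0.05} = -1.64, so s ≈ 0.39·0.61·(-1.64)²/(0.26−0.39)² = 38.1.
At s = 38.1: P(θ<0.26) ≈ 0.043. Adjusting to match 0.05 gives s ≈ 35.13.
So α = 0.39·35.13 ≈ 13.70, β = 0.61·35.13 ≈ 21.43.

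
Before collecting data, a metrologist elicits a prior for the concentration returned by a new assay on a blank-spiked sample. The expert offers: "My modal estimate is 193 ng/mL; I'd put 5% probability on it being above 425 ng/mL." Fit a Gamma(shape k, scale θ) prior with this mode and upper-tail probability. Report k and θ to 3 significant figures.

Gamma(k,θ) with k>1 has mode (k−1)θ, so θ = 193/(k−1).
Need P(X < 425) = 0.95 with θ tied to k this way. Start at k = 2, θ = 193: P(X<425) ≈ 0.646.
Too low — raise k to concentrate. Iterating converges to k ≈ 5.41.
Then θ = 193/(5.41−1) ≈ 43.7.

k ≈ 5.41, θ ≈ 43.7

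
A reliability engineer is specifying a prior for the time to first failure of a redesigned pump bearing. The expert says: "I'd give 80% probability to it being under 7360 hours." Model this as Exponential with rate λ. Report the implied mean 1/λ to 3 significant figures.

mean ≈ 4570 hours

P(T < 7360.0) = 1 − e^(−λ·7360.0) = 0.8, so λ = −ln(1−0.8)/7360.0 = −ln(0.2)/7360.0 = 0.000219.
Mean = 1/λ = 4570 hours.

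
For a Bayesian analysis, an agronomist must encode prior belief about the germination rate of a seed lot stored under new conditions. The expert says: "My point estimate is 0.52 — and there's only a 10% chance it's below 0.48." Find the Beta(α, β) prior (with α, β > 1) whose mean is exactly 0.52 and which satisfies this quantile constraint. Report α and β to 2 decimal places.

α ≈ 133.28, β ≈ 123.03

With mean 0.52 fixed, write α = 0.52s, β = 0.48s where s = α+β.
Need P(θ < 0.48) = 0.1 under Beta(0.52s, 0.48s). Normal approximation: (q−m)/√(m(1−m)/s) ≈ z_{0.1} = -1.28, so s ≈ 0.52·0.48·(-1.28)²/(0.48−0.52)² = 256.2.
At s = 256.2: P(θ<0.48) ≈ 0.100. Adjusting to match 0.1 gives s ≈ 256.32.
So α = 0.52·256.32 ≈ 133.28, β = 0.48·256.32 ≈ 123.03.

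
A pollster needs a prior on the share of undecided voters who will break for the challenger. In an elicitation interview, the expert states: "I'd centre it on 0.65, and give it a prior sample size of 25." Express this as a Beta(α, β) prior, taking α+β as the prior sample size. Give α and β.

Under the effective-sample-size interpretation, Beta(α, β) has prior mean α/(α+β) and prior sample size α+β.
So α+β = 25 and α/(α+β) = 0.65, giving α = 0.65·25 = 16.25 and β = 25 − 16.25 = 8.75.

α = 16.25, β = 8.75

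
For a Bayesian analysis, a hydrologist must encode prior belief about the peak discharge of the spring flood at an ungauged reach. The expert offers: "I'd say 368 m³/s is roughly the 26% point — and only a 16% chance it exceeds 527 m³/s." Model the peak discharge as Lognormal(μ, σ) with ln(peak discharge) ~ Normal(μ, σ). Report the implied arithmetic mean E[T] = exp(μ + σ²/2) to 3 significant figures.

If T ~ Lognormal(μ,σ) then ln T ~ Normal(μ,σ), so the p-quantile of ln T is μ + z_p·σ.
ln(368) = 5.908 and ln(527) = 6.267; z_{0.26} = -0.6433, z_{0.84} = 0.9945.
σ = (6.267 − 5.908)/(0.9945 − (-0.6433)) = 0.219.
μ = 5.908 − (-0.6433)·0.219 = 6.049.
E[T] = exp(μ + σ²/2) = exp(6.049 + 0.0240) = 434 m³/s.

E[T] ≈ 434 m³/s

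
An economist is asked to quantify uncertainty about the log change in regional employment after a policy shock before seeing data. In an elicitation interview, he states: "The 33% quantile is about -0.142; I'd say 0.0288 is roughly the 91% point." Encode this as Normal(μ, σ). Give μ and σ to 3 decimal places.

μ = -0.100, σ = 0.096

The p-quantile of Normal(μ,σ) is μ + z_p·σ, with z_{0.33} = -0.4399 and z_{0.91} = 1.341.
Eliminate σ: μ = (z₂·x₁ − z₁·x₂)/(z₂ − z₁) = (1.341·-0.142 − (-0.4399)·0.0288)/1.781 = -0.100.
Then σ = (x₂ − x₁)/(z₂ − z₁) = (0.0288 − -0.142)/1.781 = 0.096.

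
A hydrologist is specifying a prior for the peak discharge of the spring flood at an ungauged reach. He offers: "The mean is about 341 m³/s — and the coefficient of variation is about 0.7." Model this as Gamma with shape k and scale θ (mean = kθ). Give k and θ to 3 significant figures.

For Gamma(k, scale θ): mean = kθ, variance = kθ², so CV = 1/√k.
CV = 0.7, hence k = 1/CV² = 2.04.
Then θ = mean/k = 341/2.04 = 167.

k ≈ 2.04, θ ≈ 167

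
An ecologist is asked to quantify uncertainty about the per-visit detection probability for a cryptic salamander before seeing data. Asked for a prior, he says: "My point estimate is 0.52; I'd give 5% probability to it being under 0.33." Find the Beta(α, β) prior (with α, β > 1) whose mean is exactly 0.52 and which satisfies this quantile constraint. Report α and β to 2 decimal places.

With mean 0.52 fixed, write α = 0.52s, β = 0.48s where s = α+β.
Need P(θ < 0.33) = 0.05 under Beta(0.52s, 0.48s). Normal approximation: (q−m)/√(m(1−m)/s) ≈ z_{0.05} = -1.64, so s ≈ 0.52·0.48·(-1.64)²/(0.33−0.52)² = 18.7.
At s = 18.7: P(θ<0.33) ≈ 0.047. Adjusting to match 0.05 gives s ≈ 18.06.
So α = 0.52·18.06 ≈ 9.39, β = 0.48·18.06 ≈ 8.67.

α ≈ 9.39, β ≈ 8.67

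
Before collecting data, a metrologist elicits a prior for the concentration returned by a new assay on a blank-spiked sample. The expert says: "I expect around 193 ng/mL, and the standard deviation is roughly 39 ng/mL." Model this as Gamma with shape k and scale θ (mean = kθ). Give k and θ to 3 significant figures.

For Gamma(k, scale θ): mean = kθ, variance = kθ², so CV = 1/√k.
CV = SD/mean = 39/193 = 0.2021, hence k = 1/CV² = 24.5.
Then θ = mean/k = 193/24.5 = 7.88.

k ≈ 24.5, θ ≈ 7.88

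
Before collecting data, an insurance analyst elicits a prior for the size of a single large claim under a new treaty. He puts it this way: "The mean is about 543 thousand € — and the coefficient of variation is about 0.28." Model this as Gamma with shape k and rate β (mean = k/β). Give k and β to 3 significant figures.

k ≈ 12.8, β ≈ 0.0235

For Gamma(k, rate β): mean = k/β, variance = k/β², so CV = 1/√k.
CV = 0.28, hence k = 1/CV² = 12.8.
Then β = k/mean = 12.8/543 = 0.0235.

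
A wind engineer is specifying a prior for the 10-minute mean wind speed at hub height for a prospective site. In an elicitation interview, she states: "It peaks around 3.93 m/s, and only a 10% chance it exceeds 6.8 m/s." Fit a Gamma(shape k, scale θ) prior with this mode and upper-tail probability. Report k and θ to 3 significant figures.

Gamma(k,θ) with k>1 has mode (k−1)θ, so θ = 3.93/(k−1).
Need P(X < 6.8) = 0.9 with θ tied to k this way. Start at k = 2, θ = 3.93: P(X<6.8) ≈ 0.516.
Too low — raise k to concentrate. Iterating converges to k ≈ 7.31.
Then θ = 3.93/(7.31−1) ≈ 0.623.

k ≈ 7.31, θ ≈ 0.623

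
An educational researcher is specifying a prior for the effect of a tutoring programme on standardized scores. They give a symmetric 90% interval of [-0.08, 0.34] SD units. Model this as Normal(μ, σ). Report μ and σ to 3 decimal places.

μ = 0.130, σ = 0.128

A symmetric 90% interval runs μ ± z·σ with z = 1.645.
Half-width = 0.21, so σ = 0.21/1.645 = 0.128.
μ is the interval midpoint, 0.130.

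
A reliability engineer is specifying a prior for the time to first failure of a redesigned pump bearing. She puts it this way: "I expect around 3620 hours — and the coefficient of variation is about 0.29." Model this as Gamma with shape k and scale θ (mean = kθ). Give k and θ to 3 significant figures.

For Gamma(k, scale θ): mean = kθ, variance = kθ², so CV = 1/√k.
CV = 0.29, hence k = 1/CV² = 11.9.
Then θ = mean/k = 3620/11.9 = 304.

k ≈ 11.9, θ ≈ 304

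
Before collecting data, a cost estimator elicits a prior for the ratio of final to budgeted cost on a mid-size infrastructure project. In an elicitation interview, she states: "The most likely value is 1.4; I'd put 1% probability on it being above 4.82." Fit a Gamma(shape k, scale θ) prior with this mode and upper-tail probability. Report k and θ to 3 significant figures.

k ≈ 3.85, θ ≈ 0.492

Gamma(k,θ) with k>1 has mode (k−1)θ, so θ = 1.4/(k−1).
Need P(X < 4.82) = 0.99 with θ tied to k this way. Start at k = 2, θ = 1.4: P(X<4.82) ≈ 0.858.
Too low — raise k to concentrate. Iterating converges to k ≈ 3.85.
Then θ = 1.4/(3.85−1) ≈ 0.492.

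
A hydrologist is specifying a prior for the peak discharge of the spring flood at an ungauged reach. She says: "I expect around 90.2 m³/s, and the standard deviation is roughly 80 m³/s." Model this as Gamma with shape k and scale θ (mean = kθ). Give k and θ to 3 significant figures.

For Gamma(k, scale θ): mean = kθ, variance = kθ², so CV = 1/√k.
CV = SD/mean = 80/90.2 = 0.8869, hence k = 1/CV² = 1.27.
Then θ = mean/k = 90.2/1.27 = 71.

k ≈ 1.27, θ ≈ 71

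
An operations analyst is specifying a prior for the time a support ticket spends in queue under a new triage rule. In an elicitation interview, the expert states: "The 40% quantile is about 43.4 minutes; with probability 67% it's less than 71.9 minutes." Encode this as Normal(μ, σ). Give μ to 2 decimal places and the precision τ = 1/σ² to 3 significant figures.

μ = 53.82, τ = 0.000592

For Normal(μ,σ), the p-quantile is μ + z_p·σ. Here z_{0.4} = -0.2533, z_{0.67} = 0.4399.
So 43.4 = μ − 0.2533σ and 71.9 = μ + 0.4399σ.
Subtracting: σ = (71.9 − 43.4)/(0.4399 − (-0.2533)) = 41.11.
Then μ = 43.4 − (-0.2533)·41.11 = 53.82.
Precision τ = 1/σ² = 1/41.11² = 0.000592.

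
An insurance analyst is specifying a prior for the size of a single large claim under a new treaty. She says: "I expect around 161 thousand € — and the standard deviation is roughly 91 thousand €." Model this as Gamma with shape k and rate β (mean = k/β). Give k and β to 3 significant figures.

k ≈ 3.13, β ≈ 0.0194

For Gamma(k, rate β): mean = k/β, variance = k/β², so CV = 1/√k.
CV = SD/mean = 91/161 = 0.5652, hence k = 1/CV² = 3.13.
Then β = k/mean = 3.13/161 = 0.0194.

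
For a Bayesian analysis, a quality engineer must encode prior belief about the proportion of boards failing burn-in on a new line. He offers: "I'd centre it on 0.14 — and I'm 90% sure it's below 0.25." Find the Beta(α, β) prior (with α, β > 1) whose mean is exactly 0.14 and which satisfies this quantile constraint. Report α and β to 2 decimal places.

α ≈ 2.49, β ≈ 15.27

With mean 0.14 fixed, write α = 0.14s, β = 0.86s where s = α+β.
Need P(θ < 0.25) = 0.9 under Beta(0.14s, 0.86s). Normal approximation: (q−m)/√(m(1−m)/s) ≈ z_{0.9} = 1.28, so s ≈ 0.14·0.86·(1.28)²/(0.25−0.14)² = 16.3.
At s = 16.3: P(θ<0.25) ≈ 0.893. Adjusting to match 0.9 gives s ≈ 17.76.
So α = 0.14·17.76 ≈ 2.49, β = 0.86·17.76 ≈ 15.27.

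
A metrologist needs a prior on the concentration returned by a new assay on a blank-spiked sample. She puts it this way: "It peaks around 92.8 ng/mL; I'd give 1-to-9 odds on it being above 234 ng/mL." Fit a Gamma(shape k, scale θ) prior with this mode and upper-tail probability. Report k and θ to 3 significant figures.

Gamma(k,θ) with k>1 has mode (k−1)θ, so θ = 92.8/(k−1).
Need P(X < 234) = 0.9 with θ tied to k this way. Start at k = 2, θ = 92.8: P(X<234) ≈ 0.717.
Too low — raise k to concentrate. Iterating converges to k ≈ 3.24.
Then θ = 92.8/(3.24−1) ≈ 41.3.

k ≈ 3.24, θ ≈ 41.3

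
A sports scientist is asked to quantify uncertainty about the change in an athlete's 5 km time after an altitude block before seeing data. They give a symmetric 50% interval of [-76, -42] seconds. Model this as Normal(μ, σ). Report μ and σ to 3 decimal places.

μ = -59.000, σ = 25.204

A symmetric 50% interval runs μ ± z·σ with z = 0.6745.
Half-width = 17, so σ = 17/0.6745 = 25.204.
μ is the interval midpoint, -59.000.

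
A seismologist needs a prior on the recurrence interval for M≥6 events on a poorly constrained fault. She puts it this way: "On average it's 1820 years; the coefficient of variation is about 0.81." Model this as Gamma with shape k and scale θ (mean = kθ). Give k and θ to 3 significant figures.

For Gamma(k, scale θ): mean = kθ, variance = kθ², so CV = 1/√k.
CV = 0.81, hence k = 1/CV² = 1.52.
Then θ = mean/k = 1820/1.52 = 1190.

k ≈ 1.52, θ ≈ 1190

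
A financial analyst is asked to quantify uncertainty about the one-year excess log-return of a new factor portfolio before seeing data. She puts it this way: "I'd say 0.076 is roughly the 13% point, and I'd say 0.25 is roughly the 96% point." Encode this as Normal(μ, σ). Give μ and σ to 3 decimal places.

For Normal(μ,σ), the p-quantile is μ + z_p·σ. Here z_{0.13} = -1.126, z_{0.96} = 1.751.
So 0.076 = μ − 1.126σ and 0.25 = μ + 1.751σ.
Subtracting: σ = (0.25 − 0.076)/(1.751 − (-1.126)) = 0.060.
Then μ = 0.076 − (-1.126)·0.060 = 0.144.

μ = 0.144, σ = 0.060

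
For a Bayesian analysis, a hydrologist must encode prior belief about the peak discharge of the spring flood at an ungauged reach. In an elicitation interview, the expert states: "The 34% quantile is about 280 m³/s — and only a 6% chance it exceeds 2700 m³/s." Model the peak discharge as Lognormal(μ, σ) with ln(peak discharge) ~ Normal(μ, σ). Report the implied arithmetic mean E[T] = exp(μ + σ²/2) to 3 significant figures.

If T ~ Lognormal(μ,σ) then ln T ~ Normal(μ,σ), so the p-quantile of ln T is μ + z_p·σ.
ln(280) = 5.635 and ln(2700) = 7.901; z_{0.34} = -0.4125, z_{0.94} = 1.555.
σ = (7.901 − 5.635)/(1.555 − (-0.4125)) = 1.152.
μ = 5.635 − (-0.4125)·1.152 = 6.110.
E[T] = exp(μ + σ²/2) = exp(6.110 + 0.6635) = 874 m³/s.

E[T] ≈ 874 m³/s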